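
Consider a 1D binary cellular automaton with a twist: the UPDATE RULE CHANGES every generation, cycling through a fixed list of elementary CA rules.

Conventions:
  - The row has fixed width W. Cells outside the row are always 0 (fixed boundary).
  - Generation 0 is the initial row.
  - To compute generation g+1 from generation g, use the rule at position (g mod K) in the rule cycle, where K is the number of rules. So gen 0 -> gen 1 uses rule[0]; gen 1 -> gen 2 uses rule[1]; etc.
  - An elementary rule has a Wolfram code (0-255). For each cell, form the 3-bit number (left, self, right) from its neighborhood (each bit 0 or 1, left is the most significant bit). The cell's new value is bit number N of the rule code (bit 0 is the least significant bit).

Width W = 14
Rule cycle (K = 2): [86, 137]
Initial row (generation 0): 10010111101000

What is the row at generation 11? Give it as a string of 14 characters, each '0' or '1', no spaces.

Answer: 11000011000011

Derivation:
Gen 0: 10010111101000
Gen 1 (rule 86): 11110000101100
Gen 2 (rule 137): 11100110001001
Gen 3 (rule 86): 00111011011111
Gen 4 (rule 137): 10110010011110
Gen 5 (rule 86): 10011111100011
Gen 6 (rule 137): 00011111001010
Gen 7 (rule 86): 00100001111011
Gen 8 (rule 137): 10001101110010
Gen 9 (rule 86): 11010100011111
Gen 10 (rule 137): 10000001011110
Gen 11 (rule 86): 11000011000011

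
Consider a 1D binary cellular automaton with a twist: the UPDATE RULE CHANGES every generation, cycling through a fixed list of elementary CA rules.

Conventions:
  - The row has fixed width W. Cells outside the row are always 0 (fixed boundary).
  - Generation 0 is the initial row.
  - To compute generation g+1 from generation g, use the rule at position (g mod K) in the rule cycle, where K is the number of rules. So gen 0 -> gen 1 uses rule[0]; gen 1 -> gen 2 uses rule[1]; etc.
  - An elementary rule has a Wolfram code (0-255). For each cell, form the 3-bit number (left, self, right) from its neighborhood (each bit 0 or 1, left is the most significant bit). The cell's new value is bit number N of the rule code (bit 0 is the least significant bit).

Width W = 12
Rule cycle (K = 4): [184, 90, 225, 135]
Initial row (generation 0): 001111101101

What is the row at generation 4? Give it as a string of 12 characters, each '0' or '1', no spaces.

Gen 0: 001111101101
Gen 1 (rule 184): 001111011010
Gen 2 (rule 90): 011001011001
Gen 3 (rule 225): 001000101000
Gen 4 (rule 135): 111011101011

Answer: 111011101011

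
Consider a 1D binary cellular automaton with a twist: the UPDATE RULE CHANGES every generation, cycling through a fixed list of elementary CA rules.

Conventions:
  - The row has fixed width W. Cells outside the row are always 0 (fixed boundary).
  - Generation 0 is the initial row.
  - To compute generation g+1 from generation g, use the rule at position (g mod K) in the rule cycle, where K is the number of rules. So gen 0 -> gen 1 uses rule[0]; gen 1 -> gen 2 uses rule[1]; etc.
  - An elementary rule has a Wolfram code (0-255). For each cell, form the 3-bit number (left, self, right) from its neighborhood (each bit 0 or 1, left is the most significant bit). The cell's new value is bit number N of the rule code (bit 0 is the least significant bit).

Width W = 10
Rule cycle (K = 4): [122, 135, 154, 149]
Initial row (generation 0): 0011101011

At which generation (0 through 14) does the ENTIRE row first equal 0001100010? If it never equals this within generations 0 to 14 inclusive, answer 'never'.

Gen 0: 0011101011
Gen 1 (rule 122): 0110110111
Gen 2 (rule 135): 1000000010
Gen 3 (rule 154): 0100000101
Gen 4 (rule 149): 0111110101
Gen 5 (rule 122): 1100011010
Gen 6 (rule 135): 0001100010
Gen 7 (rule 154): 0011010101
Gen 8 (rule 149): 1000010101
Gen 9 (rule 122): 0100101010
Gen 10 (rule 135): 1101101010
Gen 11 (rule 154): 1001000001
Gen 12 (rule 149): 1101111101
Gen 13 (rule 122): 1111000110
Gen 14 (rule 135): 0110011000

Answer: 6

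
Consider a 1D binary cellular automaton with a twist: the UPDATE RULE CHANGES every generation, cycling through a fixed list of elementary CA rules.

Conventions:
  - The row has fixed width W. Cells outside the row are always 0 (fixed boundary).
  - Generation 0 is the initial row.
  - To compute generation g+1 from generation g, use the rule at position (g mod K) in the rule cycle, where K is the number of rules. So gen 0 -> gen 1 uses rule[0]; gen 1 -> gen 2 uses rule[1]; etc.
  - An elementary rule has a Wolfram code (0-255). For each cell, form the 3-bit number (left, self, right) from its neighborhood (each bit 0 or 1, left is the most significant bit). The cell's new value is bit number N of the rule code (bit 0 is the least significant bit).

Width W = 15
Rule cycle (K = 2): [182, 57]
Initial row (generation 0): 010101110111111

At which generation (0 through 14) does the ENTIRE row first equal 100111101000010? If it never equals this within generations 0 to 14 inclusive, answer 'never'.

Gen 0: 010101110111111
Gen 1 (rule 182): 111110101011110
Gen 2 (rule 57): 100001010110001
Gen 3 (rule 182): 110011111001011
Gen 4 (rule 57): 101010000100110
Gen 5 (rule 182): 111111001111001
Gen 6 (rule 57): 100000101000100
Gen 7 (rule 182): 110001111101110
Gen 8 (rule 57): 101101000011001
Gen 9 (rule 182): 110011100100111
Gen 10 (rule 57): 101010010010100
Gen 11 (rule 182): 111111111111110
Gen 12 (rule 57): 100000000000001
Gen 13 (rule 182): 110000000000011
Gen 14 (rule 57): 101111111111010

Answer: never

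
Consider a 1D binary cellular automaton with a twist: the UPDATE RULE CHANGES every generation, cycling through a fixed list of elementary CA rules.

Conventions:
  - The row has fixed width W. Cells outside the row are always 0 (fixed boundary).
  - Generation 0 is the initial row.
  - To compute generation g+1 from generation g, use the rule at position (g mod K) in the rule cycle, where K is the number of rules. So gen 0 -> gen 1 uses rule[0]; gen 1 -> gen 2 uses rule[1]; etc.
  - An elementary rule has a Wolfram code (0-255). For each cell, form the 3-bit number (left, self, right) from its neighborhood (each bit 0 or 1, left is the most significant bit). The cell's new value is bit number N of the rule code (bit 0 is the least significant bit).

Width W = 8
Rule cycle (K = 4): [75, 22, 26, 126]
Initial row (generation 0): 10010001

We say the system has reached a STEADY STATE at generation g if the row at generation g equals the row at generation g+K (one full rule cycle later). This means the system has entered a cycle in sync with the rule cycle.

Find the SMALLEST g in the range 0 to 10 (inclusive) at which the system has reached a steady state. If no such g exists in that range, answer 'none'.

Answer: 7

Derivation:
Gen 0: 10010001
Gen 1 (rule 75): 00100110
Gen 2 (rule 22): 01111001
Gen 3 (rule 26): 11000110
Gen 4 (rule 126): 11101111
Gen 5 (rule 75): 10101001
Gen 6 (rule 22): 10101111
Gen 7 (rule 26): 00001000
Gen 8 (rule 126): 00011100
Gen 9 (rule 75): 11110101
Gen 10 (rule 22): 00000101
Gen 11 (rule 26): 00001000
Gen 12 (rule 126): 00011100
Gen 13 (rule 75): 11110101
Gen 14 (rule 22): 00000101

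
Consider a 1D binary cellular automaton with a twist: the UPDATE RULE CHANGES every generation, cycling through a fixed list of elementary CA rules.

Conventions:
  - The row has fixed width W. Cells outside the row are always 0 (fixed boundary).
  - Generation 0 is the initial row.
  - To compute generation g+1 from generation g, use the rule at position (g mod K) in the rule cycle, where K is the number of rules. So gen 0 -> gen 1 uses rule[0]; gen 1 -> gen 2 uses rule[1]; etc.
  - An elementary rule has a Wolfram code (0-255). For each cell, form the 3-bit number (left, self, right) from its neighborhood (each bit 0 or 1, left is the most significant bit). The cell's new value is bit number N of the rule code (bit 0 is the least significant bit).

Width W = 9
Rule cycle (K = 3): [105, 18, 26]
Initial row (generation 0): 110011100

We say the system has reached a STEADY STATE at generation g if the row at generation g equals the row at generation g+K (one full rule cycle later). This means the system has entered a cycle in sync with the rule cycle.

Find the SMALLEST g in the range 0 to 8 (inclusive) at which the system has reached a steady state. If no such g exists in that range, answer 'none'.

Answer: none

Derivation:
Gen 0: 110011100
Gen 1 (rule 105): 110010101
Gen 2 (rule 18): 001100000
Gen 3 (rule 26): 011010000
Gen 4 (rule 105): 011100111
Gen 5 (rule 18): 100011000
Gen 6 (rule 26): 010110100
Gen 7 (rule 105): 001111001
Gen 8 (rule 18): 010000110
Gen 9 (rule 26): 101001101
Gen 10 (rule 105): 010001110
Gen 11 (rule 18): 101010001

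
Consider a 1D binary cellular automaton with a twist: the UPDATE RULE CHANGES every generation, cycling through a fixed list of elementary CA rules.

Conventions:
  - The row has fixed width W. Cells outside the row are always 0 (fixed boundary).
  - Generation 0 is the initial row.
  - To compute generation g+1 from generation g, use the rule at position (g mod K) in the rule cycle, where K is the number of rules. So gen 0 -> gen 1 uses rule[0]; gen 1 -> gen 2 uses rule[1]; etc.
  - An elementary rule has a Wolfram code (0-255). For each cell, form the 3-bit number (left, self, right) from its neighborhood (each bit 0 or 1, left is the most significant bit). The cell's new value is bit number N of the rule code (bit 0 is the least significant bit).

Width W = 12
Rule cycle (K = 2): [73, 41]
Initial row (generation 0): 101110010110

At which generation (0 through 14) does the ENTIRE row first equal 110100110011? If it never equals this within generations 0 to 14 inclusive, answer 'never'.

Answer: 14

Derivation:
Gen 0: 101110010110
Gen 1 (rule 73): 001010000110
Gen 2 (rule 41): 100100110100
Gen 3 (rule 73): 000000110001
Gen 4 (rule 41): 111110100100
Gen 5 (rule 73): 100010000001
Gen 6 (rule 41): 001000111100
Gen 7 (rule 73): 100010100101
Gen 8 (rule 41): 001001000010
Gen 9 (rule 73): 100000011000
Gen 10 (rule 41): 001111010011
Gen 11 (rule 73): 101001000011
Gen 12 (rule 41): 010000011010
Gen 13 (rule 73): 000111011000
Gen 14 (rule 41): 110100110011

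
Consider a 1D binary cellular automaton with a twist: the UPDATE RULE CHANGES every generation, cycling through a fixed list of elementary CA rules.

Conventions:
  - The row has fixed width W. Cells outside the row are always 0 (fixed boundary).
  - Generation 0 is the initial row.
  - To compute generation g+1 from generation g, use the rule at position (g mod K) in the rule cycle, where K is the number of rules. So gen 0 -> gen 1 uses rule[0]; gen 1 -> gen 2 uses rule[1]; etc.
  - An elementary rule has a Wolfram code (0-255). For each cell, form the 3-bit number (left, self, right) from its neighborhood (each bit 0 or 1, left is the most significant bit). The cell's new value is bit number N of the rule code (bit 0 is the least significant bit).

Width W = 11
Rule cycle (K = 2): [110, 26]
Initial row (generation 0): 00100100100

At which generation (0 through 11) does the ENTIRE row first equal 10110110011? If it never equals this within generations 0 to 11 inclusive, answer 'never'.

Answer: 5

Derivation:
Gen 0: 00100100100
Gen 1 (rule 110): 01101101100
Gen 2 (rule 26): 11001001010
Gen 3 (rule 110): 11011011110
Gen 4 (rule 26): 10010010001
Gen 5 (rule 110): 10110110011
Gen 6 (rule 26): 00100101110
Gen 7 (rule 110): 01101111010
Gen 8 (rule 26): 11001000001
Gen 9 (rule 110): 11011000011
Gen 10 (rule 26): 10010100110
Gen 11 (rule 110): 10111101110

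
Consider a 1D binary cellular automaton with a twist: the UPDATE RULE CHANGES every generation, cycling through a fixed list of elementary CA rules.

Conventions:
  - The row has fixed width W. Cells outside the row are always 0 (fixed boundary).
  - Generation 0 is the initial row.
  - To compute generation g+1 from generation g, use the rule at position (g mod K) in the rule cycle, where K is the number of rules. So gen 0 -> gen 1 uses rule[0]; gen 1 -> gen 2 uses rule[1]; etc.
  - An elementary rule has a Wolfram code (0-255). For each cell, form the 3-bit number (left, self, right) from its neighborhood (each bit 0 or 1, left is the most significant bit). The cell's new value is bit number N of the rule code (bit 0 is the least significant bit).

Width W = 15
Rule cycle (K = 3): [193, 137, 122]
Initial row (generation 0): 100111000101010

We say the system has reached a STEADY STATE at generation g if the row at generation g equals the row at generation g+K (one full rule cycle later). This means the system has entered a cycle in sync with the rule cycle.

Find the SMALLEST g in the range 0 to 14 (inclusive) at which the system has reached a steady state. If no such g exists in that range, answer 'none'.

Gen 0: 100111000101010
Gen 1 (rule 193): 000011010000000
Gen 2 (rule 137): 111010000111111
Gen 3 (rule 122): 101101001100001
Gen 4 (rule 193): 000100000101100
Gen 5 (rule 137): 110001110001001
Gen 6 (rule 122): 111011011010110
Gen 7 (rule 193): 011001001000010
Gen 8 (rule 137): 010000000011000
Gen 9 (rule 122): 101000000111100
Gen 10 (rule 193): 000011110011101
Gen 11 (rule 137): 111011100011000
Gen 12 (rule 122): 101110110111100
Gen 13 (rule 193): 000110010011101
Gen 14 (rule 137): 110100000011000
Gen 15 (rule 122): 111010000111100
Gen 16 (rule 193): 011000110011101
Gen 17 (rule 137): 010010100011000

Answer: none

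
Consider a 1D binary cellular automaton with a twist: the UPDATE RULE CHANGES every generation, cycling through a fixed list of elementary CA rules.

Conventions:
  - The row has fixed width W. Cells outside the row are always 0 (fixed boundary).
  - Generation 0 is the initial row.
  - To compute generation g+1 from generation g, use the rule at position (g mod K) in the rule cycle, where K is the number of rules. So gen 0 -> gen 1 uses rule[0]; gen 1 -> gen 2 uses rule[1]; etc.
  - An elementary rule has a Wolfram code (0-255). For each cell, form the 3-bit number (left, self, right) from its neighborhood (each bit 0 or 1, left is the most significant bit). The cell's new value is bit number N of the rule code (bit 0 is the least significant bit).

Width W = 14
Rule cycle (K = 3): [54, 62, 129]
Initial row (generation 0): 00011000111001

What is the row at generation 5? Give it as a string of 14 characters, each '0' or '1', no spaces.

Gen 0: 00011000111001
Gen 1 (rule 54): 00100101000111
Gen 2 (rule 62): 01111111101100
Gen 3 (rule 129): 00111111000001
Gen 4 (rule 54): 01000000100011
Gen 5 (rule 62): 11100001110110

Answer: 11100001110110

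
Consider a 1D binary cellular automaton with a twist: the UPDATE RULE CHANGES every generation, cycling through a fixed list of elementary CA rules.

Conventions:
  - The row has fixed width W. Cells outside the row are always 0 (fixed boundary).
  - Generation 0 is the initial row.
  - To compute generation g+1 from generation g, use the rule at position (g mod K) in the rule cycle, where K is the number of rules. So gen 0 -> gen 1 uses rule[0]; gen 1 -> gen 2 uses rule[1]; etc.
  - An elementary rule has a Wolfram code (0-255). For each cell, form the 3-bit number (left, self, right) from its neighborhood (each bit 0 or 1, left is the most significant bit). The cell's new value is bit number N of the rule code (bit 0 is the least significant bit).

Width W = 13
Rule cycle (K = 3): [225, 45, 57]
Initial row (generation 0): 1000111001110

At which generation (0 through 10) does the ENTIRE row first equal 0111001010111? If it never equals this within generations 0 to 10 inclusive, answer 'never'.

Answer: never

Derivation:
Gen 0: 1000111001110
Gen 1 (rule 225): 0010011000110
Gen 2 (rule 45): 1010010010100
Gen 3 (rule 57): 0101001001011
Gen 4 (rule 225): 0010000000101
Gen 5 (rule 45): 1010111110111
Gen 6 (rule 57): 0101100001100
Gen 7 (rule 225): 0010101100101
Gen 8 (rule 45): 1011111000111
Gen 9 (rule 57): 0110000110100
Gen 10 (rule 225): 0010110011001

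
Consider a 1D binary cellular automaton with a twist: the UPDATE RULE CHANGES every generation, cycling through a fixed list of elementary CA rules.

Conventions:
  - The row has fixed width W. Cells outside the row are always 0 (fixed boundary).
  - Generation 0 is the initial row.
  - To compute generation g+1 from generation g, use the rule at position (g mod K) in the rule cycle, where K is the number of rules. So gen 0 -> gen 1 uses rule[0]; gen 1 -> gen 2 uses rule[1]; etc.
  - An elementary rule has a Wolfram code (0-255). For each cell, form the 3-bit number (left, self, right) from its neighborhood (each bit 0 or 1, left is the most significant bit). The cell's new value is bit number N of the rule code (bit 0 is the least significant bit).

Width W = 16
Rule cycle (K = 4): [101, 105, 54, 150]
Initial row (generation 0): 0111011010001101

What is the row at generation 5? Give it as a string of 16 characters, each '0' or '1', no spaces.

Answer: 0001000000100010

Derivation:
Gen 0: 0111011010001101
Gen 1 (rule 101): 0001101110100111
Gen 2 (rule 105): 1101111011000101
Gen 3 (rule 54): 0010000100101111
Gen 4 (rule 150): 0111001111100110
Gen 5 (rule 101): 0001000000100010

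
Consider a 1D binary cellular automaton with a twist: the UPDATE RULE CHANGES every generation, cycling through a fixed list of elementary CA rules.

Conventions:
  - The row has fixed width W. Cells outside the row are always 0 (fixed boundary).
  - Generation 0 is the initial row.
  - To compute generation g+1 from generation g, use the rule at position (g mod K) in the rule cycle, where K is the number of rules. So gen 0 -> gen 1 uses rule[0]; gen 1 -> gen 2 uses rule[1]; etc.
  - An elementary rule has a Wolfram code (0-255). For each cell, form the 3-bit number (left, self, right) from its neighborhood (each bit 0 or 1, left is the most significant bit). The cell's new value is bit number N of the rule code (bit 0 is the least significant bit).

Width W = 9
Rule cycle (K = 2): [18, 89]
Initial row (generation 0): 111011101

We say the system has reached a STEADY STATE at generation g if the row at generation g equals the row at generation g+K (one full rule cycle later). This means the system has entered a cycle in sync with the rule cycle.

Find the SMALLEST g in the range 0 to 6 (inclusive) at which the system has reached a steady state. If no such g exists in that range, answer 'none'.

Answer: 1

Derivation:
Gen 0: 111011101
Gen 1 (rule 18): 000000000
Gen 2 (rule 89): 111111111
Gen 3 (rule 18): 000000000
Gen 4 (rule 89): 111111111
Gen 5 (rule 18): 000000000
Gen 6 (rule 89): 111111111
Gen 7 (rule 18): 000000000
Gen 8 (rule 89): 111111111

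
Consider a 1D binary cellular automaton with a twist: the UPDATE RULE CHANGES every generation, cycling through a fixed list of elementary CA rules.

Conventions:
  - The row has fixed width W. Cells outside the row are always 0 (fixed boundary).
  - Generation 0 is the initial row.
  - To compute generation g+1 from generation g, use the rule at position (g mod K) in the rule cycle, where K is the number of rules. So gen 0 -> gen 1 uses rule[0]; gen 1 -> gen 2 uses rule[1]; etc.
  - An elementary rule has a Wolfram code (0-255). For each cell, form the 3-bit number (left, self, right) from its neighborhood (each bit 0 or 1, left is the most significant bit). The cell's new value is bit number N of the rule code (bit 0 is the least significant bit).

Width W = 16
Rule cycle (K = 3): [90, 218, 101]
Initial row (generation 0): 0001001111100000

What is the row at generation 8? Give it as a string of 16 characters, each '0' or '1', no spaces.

Answer: 1101111100010101

Derivation:
Gen 0: 0001001111100000
Gen 1 (rule 90): 0010111000110000
Gen 2 (rule 218): 0100111101111000
Gen 3 (rule 101): 0100000110001011
Gen 4 (rule 90): 1010001111010011
Gen 5 (rule 218): 0001011111001111
Gen 6 (rule 101): 1101100001000001
Gen 7 (rule 90): 1101110010100010
Gen 8 (rule 218): 1101111100010101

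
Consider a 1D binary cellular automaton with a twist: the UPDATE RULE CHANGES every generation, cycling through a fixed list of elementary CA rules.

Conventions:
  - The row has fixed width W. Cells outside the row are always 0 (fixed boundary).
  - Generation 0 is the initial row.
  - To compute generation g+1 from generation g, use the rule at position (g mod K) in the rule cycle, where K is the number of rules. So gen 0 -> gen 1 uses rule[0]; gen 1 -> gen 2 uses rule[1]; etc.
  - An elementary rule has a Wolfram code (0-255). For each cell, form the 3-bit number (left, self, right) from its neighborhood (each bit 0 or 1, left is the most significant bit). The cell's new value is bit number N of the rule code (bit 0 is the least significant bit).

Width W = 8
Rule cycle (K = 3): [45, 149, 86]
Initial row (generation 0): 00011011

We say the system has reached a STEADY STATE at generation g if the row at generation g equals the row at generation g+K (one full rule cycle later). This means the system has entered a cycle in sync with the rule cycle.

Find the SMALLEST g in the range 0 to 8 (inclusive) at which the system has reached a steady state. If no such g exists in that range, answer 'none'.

Answer: none

Derivation:
Gen 0: 00011011
Gen 1 (rule 45): 11010110
Gen 2 (rule 149): 00010001
Gen 3 (rule 86): 00111011
Gen 4 (rule 45): 10100110
Gen 5 (rule 149): 10110001
Gen 6 (rule 86): 10011011
Gen 7 (rule 45): 10010110
Gen 8 (rule 149): 11010001
Gen 9 (rule 86): 01011011
Gen 10 (rule 45): 01110110
Gen 11 (rule 149): 00100001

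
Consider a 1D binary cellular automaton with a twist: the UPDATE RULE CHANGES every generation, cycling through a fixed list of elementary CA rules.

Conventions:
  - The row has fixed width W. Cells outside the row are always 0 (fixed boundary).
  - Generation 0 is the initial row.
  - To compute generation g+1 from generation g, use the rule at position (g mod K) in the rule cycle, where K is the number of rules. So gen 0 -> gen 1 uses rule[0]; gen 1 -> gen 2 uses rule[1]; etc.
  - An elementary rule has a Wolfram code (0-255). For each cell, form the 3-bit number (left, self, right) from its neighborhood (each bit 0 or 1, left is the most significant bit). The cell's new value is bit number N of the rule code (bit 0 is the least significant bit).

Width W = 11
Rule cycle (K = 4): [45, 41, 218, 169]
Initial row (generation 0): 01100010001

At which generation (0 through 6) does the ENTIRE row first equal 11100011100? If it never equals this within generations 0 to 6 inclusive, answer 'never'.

Answer: 4

Derivation:
Gen 0: 01100010001
Gen 1 (rule 45): 01001010101
Gen 2 (rule 41): 00000101010
Gen 3 (rule 218): 00001000001
Gen 4 (rule 169): 11100011100
Gen 5 (rule 45): 10001010001
Gen 6 (rule 41): 00100100100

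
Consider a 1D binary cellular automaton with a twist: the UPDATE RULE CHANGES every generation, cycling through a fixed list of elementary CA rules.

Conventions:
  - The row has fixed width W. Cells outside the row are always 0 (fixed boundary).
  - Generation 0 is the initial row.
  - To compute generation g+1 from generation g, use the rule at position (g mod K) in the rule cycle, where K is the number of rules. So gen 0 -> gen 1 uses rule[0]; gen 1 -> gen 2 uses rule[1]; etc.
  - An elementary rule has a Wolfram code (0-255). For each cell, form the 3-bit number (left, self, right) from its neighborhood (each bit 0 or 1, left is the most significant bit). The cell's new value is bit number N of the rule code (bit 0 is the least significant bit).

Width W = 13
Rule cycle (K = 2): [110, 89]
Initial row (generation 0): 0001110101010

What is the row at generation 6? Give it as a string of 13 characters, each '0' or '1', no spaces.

Gen 0: 0001110101010
Gen 1 (rule 110): 0011011111110
Gen 2 (rule 89): 1011010000011
Gen 3 (rule 110): 1111110000111
Gen 4 (rule 89): 1000011110101
Gen 5 (rule 110): 1000110011111
Gen 6 (rule 89): 0110111010001

Answer: 0110111010001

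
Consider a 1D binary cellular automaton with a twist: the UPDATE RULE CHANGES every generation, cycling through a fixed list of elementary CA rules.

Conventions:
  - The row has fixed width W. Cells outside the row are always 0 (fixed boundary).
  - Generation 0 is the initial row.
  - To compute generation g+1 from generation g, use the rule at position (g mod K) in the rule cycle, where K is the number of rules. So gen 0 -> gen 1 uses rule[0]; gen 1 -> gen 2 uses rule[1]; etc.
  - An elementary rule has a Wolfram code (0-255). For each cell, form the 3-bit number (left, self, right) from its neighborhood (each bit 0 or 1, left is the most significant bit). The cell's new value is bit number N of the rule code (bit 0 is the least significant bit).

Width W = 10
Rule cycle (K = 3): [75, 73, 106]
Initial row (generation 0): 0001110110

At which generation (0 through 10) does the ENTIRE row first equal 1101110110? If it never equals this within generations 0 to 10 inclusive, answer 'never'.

Gen 0: 0001110110
Gen 1 (rule 75): 1111010110
Gen 2 (rule 73): 1001000110
Gen 3 (rule 106): 0010001110
Gen 4 (rule 75): 1100111010
Gen 5 (rule 73): 1100101000
Gen 6 (rule 106): 1101010000
Gen 7 (rule 75): 1100000111
Gen 8 (rule 73): 1101110101
Gen 9 (rule 106): 1111011010
Gen 10 (rule 75): 1001011000

Answer: never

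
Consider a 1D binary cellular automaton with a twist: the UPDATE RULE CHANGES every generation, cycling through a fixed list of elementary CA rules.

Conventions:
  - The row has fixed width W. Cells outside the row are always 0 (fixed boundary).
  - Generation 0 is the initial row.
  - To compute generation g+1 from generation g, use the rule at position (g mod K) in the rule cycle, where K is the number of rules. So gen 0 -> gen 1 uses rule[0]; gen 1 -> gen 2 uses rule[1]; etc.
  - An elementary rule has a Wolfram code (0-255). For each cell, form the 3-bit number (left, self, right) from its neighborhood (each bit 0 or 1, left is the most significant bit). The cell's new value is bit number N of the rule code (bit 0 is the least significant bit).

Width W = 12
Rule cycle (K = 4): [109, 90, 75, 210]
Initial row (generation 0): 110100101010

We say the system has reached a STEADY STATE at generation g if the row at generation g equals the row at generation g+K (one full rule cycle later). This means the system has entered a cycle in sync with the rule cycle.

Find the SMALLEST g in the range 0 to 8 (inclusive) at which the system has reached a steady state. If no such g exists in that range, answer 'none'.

Gen 0: 110100101010
Gen 1 (rule 109): 111100111110
Gen 2 (rule 90): 100111100011
Gen 3 (rule 75): 001100101111
Gen 4 (rule 210): 010111000111
Gen 5 (rule 109): 011101010101
Gen 6 (rule 90): 110100000000
Gen 7 (rule 75): 110001111111
Gen 8 (rule 210): 011010111111
Gen 9 (rule 109): 011111100001
Gen 10 (rule 90): 110000110010
Gen 11 (rule 75): 110111110100
Gen 12 (rule 210): 010011110010

Answer: none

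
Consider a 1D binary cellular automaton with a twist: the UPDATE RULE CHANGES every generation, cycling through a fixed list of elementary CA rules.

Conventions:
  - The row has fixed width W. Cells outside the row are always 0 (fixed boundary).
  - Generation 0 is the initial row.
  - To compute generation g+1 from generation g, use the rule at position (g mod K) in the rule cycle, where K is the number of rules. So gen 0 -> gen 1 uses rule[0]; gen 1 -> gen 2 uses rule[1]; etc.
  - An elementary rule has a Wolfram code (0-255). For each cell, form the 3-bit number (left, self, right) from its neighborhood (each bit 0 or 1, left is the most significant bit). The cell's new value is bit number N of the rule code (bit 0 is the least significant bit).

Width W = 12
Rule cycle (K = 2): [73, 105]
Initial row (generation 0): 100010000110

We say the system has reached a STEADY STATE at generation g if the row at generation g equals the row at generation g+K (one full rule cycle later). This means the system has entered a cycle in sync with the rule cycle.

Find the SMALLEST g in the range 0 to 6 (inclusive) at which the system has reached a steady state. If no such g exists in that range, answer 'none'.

Gen 0: 100010000110
Gen 1 (rule 73): 001000110110
Gen 2 (rule 105): 100010111110
Gen 3 (rule 73): 001000100010
Gen 4 (rule 105): 100010001000
Gen 5 (rule 73): 001000100011
Gen 6 (rule 105): 100010001011
Gen 7 (rule 73): 001000100011
Gen 8 (rule 105): 100010001011

Answer: 5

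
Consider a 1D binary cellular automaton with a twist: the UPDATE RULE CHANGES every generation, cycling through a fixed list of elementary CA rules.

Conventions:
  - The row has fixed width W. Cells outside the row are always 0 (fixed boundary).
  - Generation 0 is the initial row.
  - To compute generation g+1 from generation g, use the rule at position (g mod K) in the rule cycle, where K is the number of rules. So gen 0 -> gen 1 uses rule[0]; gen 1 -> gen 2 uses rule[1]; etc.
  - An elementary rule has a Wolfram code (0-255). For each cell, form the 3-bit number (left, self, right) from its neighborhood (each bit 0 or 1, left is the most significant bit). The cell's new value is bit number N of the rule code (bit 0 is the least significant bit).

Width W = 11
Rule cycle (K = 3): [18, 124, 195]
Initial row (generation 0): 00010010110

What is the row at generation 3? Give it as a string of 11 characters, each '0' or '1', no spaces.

Answer: 11011110110

Derivation:
Gen 0: 00010010110
Gen 1 (rule 18): 00101100001
Gen 2 (rule 124): 00111110001
Gen 3 (rule 195): 11011110110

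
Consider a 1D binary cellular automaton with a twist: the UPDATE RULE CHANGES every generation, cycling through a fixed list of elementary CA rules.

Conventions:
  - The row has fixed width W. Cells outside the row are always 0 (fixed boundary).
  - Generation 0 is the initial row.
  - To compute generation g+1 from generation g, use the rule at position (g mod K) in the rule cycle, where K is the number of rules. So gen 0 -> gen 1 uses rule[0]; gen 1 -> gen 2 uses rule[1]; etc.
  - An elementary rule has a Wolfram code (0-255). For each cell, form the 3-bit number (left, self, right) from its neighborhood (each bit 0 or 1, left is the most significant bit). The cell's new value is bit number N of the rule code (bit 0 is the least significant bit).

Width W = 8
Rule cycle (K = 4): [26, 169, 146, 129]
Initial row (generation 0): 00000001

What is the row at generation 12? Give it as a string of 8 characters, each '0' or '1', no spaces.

Answer: 00010000

Derivation:
Gen 0: 00000001
Gen 1 (rule 26): 00000010
Gen 2 (rule 169): 11111000
Gen 3 (rule 146): 01110100
Gen 4 (rule 129): 00100001
Gen 5 (rule 26): 01010010
Gen 6 (rule 169): 00100000
Gen 7 (rule 146): 01010000
Gen 8 (rule 129): 00000111
Gen 9 (rule 26): 00001100
Gen 10 (rule 169): 11101001
Gen 11 (rule 146): 01000110
Gen 12 (rule 129): 00010000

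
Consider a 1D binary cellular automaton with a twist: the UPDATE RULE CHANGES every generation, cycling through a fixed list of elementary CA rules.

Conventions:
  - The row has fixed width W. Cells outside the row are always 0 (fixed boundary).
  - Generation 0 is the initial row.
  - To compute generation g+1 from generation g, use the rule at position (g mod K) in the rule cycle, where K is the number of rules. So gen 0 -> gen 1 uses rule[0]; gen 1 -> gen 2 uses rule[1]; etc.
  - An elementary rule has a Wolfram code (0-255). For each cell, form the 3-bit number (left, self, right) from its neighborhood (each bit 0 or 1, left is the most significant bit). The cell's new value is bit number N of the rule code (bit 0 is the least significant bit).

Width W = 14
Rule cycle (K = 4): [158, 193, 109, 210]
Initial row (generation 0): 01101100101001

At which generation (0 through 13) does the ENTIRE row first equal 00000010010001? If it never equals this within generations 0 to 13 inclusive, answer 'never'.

Gen 0: 01101100101001
Gen 1 (rule 158): 11001011101111
Gen 2 (rule 193): 01000001100111
Gen 3 (rule 109): 01011101100101
Gen 4 (rule 210): 10001100111000
Gen 5 (rule 158): 11011011110100
Gen 6 (rule 193): 01001001110001
Gen 7 (rule 109): 01001001010101
Gen 8 (rule 210): 10110110000000
Gen 9 (rule 158): 10100101000000
Gen 10 (rule 193): 00000000011111
Gen 11 (rule 109): 11111111010001
Gen 12 (rule 210): 01111111001010
Gen 13 (rule 158): 11111110111011

Answer: never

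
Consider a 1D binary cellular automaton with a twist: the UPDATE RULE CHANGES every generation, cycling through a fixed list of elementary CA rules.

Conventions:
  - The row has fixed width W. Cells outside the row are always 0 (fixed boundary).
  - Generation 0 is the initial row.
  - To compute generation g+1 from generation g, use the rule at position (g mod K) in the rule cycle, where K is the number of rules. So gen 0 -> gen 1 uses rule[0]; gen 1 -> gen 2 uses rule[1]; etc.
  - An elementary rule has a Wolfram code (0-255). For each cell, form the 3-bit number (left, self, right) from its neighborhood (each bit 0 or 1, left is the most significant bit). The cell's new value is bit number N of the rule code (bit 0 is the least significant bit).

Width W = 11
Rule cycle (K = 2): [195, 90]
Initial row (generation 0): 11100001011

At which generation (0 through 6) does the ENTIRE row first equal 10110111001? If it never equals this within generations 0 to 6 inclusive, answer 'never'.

Answer: never

Derivation:
Gen 0: 11100001011
Gen 1 (rule 195): 01101110001
Gen 2 (rule 90): 11101011010
Gen 3 (rule 195): 01100001000
Gen 4 (rule 90): 11110010100
Gen 5 (rule 195): 01110100001
Gen 6 (rule 90): 11010010010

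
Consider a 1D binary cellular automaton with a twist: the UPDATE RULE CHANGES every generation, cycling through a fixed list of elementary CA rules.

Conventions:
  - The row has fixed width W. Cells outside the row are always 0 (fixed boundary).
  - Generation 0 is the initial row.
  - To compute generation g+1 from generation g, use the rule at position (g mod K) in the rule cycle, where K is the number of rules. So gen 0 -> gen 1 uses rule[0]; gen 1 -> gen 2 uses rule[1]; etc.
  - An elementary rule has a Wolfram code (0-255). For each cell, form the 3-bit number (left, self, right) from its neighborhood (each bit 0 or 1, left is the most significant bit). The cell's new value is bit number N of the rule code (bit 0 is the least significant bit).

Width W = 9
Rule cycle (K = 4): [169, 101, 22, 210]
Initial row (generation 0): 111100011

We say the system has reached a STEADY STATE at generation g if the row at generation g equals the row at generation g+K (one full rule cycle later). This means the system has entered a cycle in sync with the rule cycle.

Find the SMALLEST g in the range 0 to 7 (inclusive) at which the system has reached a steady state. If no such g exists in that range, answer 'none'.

Gen 0: 111100011
Gen 1 (rule 169): 111001010
Gen 2 (rule 101): 001001110
Gen 3 (rule 22): 011110001
Gen 4 (rule 210): 101111010
Gen 5 (rule 169): 011110100
Gen 6 (rule 101): 000011101
Gen 7 (rule 22): 000100001
Gen 8 (rule 210): 001010010
Gen 9 (rule 169): 100100000
Gen 10 (rule 101): 100101111
Gen 11 (rule 22): 111100000

Answer: none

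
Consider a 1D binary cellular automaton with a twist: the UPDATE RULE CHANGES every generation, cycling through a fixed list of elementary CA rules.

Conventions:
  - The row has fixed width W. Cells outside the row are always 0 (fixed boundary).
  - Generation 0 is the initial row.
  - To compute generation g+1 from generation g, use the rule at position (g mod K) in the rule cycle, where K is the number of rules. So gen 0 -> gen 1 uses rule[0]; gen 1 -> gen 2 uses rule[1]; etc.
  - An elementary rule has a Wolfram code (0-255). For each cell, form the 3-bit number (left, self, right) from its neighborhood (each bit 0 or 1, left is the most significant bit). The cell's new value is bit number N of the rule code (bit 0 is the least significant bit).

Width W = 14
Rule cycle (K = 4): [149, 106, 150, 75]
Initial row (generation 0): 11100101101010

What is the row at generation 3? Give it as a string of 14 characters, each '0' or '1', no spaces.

Answer: 10101100110010

Derivation:
Gen 0: 11100101101010
Gen 1 (rule 149): 01010100001011
Gen 2 (rule 106): 10101000010111
Gen 3 (rule 150): 10101100110010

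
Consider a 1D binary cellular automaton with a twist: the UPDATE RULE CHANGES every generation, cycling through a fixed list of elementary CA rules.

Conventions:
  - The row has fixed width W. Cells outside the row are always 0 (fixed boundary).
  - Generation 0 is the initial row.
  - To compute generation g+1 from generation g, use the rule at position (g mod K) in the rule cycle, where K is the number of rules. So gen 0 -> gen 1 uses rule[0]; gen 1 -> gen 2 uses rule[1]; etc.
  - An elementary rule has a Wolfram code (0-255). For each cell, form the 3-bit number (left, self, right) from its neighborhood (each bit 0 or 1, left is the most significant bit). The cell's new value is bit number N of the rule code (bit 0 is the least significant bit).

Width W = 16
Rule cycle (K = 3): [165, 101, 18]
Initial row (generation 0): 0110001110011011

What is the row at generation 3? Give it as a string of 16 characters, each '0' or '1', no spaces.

Answer: 0000011000000000

Derivation:
Gen 0: 0110001110011011
Gen 1 (rule 165): 0000100100000100
Gen 2 (rule 101): 1110100101110101
Gen 3 (rule 18): 0000011000000000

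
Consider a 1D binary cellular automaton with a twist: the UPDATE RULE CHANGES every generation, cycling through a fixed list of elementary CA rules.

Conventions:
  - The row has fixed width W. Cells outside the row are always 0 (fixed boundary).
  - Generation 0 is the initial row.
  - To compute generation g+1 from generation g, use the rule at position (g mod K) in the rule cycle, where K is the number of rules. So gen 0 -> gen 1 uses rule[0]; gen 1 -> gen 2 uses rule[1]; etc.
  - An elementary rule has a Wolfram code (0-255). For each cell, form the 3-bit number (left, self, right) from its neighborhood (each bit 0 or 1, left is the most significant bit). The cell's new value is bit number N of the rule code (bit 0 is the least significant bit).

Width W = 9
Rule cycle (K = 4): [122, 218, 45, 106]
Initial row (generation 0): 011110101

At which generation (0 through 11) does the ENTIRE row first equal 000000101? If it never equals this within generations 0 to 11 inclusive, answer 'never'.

Answer: 5

Derivation:
Gen 0: 011110101
Gen 1 (rule 122): 110011010
Gen 2 (rule 218): 111111001
Gen 3 (rule 45): 100000001
Gen 4 (rule 106): 000000010
Gen 5 (rule 122): 000000101
Gen 6 (rule 218): 000001000
Gen 7 (rule 45): 111101011
Gen 8 (rule 106): 100110111
Gen 9 (rule 122): 011111101
Gen 10 (rule 218): 111111100
Gen 11 (rule 45): 100000001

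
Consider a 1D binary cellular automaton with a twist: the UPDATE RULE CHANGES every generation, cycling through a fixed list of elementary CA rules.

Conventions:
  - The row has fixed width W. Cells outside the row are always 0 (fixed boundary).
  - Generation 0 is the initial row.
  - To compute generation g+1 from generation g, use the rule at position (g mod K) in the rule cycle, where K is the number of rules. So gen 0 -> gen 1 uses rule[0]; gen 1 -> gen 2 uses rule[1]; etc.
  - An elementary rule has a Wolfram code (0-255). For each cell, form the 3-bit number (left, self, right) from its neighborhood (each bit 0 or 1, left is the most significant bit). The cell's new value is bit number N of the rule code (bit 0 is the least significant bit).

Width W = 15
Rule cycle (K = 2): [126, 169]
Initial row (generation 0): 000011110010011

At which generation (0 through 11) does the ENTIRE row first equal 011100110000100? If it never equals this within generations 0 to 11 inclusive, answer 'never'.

Gen 0: 000011110010011
Gen 1 (rule 126): 000110011111111
Gen 2 (rule 169): 110100011111110
Gen 3 (rule 126): 111110110000011
Gen 4 (rule 169): 111101100111010
Gen 5 (rule 126): 100111111101111
Gen 6 (rule 169): 000111111011110
Gen 7 (rule 126): 001100001110011
Gen 8 (rule 169): 101001101100010
Gen 9 (rule 126): 111111111110111
Gen 10 (rule 169): 111111111101110
Gen 11 (rule 126): 100000000111011

Answer: never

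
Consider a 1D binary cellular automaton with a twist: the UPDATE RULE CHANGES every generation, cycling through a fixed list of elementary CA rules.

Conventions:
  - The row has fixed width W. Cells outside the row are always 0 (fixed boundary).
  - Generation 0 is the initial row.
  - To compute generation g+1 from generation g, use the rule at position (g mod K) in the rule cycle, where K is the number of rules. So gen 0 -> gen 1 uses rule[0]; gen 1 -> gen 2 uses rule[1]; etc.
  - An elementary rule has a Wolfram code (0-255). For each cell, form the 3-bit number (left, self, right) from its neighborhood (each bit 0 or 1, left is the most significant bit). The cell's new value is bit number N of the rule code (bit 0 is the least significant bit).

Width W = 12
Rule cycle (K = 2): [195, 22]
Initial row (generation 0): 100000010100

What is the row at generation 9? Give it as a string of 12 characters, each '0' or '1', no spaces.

Answer: 100111111100

Derivation:
Gen 0: 100000010100
Gen 1 (rule 195): 001111100001
Gen 2 (rule 22): 010000010011
Gen 3 (rule 195): 100111100101
Gen 4 (rule 22): 111000011101
Gen 5 (rule 195): 011011101100
Gen 6 (rule 22): 100000000010
Gen 7 (rule 195): 001111111100
Gen 8 (rule 22): 010000000010
Gen 9 (rule 195): 100111111100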